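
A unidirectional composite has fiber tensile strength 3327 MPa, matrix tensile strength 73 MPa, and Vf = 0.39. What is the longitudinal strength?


sigma_1 = sigma_f*Vf + sigma_m*(1-Vf) = 3327*0.39 + 73*0.61 = 1342.1 MPa

1342.1 MPa


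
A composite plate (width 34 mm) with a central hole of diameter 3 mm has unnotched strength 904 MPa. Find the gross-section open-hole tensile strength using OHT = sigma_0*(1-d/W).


OHT = sigma_0*(1-d/W) = 904*(1-3/34) = 824.2 MPa

824.2 MPa


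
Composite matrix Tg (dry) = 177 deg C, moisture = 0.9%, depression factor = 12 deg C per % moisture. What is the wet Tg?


Tg_wet = Tg_dry - k*moisture = 177 - 12*0.9 = 166.2 deg C

166.2 deg C


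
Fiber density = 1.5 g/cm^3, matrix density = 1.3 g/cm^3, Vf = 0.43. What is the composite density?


rho_c = rho_f*Vf + rho_m*(1-Vf) = 1.5*0.43 + 1.3*0.57 = 1.386 g/cm^3

1.386 g/cm^3


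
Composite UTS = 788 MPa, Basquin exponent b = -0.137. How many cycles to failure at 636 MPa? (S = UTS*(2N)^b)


N = 0.5 * (S/UTS)^(1/b) = 0.5 * (636/788)^(1/-0.137) = 2.3895 cycles

2.3895 cycles


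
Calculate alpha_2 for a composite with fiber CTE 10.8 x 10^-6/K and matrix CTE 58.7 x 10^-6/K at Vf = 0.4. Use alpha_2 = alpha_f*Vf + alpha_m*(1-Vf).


alpha_2 = alpha_f*Vf + alpha_m*(1-Vf) = 10.8*0.4 + 58.7*0.6 = 39.5 x 10^-6/K

39.5 x 10^-6/K


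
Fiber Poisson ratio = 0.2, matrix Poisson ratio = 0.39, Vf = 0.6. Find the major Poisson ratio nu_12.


nu_12 = nu_f*Vf + nu_m*(1-Vf) = 0.2*0.6 + 0.39*0.4 = 0.276

0.276


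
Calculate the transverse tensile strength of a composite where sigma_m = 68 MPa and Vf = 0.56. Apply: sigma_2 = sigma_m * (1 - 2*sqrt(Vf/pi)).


factor = 1 - 2*sqrt(0.56/pi) = 0.1556
sigma_2 = 68 * 0.1556 = 10.58 MPa

10.58 MPa


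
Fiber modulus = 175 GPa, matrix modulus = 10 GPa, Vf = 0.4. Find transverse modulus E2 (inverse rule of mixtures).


1/E2 = Vf/Ef + (1-Vf)/Em = 0.4/175 + 0.6/10
E2 = 16.06 GPa

16.06 GPa


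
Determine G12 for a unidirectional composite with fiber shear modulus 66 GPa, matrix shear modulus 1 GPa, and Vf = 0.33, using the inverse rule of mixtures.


1/G12 = Vf/Gf + (1-Vf)/Gm = 0.33/66 + 0.67/1
G12 = 1.48 GPa

1.48 GPa


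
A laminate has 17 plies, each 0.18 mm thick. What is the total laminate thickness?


h = n * t_ply = 17 * 0.18 = 3.06 mm

3.06 mm


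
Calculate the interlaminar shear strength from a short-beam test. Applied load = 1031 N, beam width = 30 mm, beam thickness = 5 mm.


ILSS = 3F/(4bh) = 3*1031/(4*30*5) = 5.16 MPa

5.16 MPa


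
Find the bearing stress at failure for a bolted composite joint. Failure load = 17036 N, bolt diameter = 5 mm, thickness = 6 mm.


sigma_br = F/(d*h) = 17036/(5*6) = 567.9 MPa

567.9 MPa


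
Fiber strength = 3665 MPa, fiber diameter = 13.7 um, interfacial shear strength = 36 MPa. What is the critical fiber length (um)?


Lc = sigma_f * d / (2 * tau_i) = 3665 * 13.7 / (2 * 36) = 697.4 um

697.4 um


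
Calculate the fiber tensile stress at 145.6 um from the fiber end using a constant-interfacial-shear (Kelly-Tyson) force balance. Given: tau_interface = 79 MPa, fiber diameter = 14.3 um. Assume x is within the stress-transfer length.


Force balance: sigma_f * (pi*d^2/4) = tau * (pi*d) * x  ->  sigma_f = 4 * tau * x / d
sigma_f = 4 * 79 * 145.6 / 14.3 = 3217.5 MPa

3217.5 MPa


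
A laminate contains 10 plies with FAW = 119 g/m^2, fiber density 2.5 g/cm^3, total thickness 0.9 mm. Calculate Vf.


Vf = n * FAW / (rho_f * h * 1000) = 10 * 119 / (2.5 * 0.9 * 1000) = 0.5289

0.5289


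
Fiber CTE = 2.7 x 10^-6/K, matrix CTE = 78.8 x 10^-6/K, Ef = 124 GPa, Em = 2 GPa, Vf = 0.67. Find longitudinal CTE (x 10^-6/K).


E1 = Ef*Vf + Em*(1-Vf) = 83.74
alpha_1 = (alpha_f*Ef*Vf + alpha_m*Em*(1-Vf))/E1 = 3.3 x 10^-6/K

3.3 x 10^-6/K


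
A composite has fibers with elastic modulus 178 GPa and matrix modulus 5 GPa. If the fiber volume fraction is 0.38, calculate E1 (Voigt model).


E1 = Ef*Vf + Em*(1-Vf) = 178*0.38 + 5*0.62 = 70.74 GPa

70.74 GPa


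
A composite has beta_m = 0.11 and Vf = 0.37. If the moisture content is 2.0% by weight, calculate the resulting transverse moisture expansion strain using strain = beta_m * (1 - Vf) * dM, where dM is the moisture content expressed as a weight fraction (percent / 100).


dM = 2.0/100 = 0.02
strain = beta_m * (1-Vf) * dM = 0.11 * 0.63 * 0.02 = 0.001386

0.001386


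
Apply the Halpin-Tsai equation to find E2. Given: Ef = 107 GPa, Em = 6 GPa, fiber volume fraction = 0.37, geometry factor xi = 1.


eta = (Ef/Em - 1)/(Ef/Em + xi) = (17.8333 - 1)/(17.8333 + 1) = 0.8938
E2 = Em*(1+xi*eta*Vf)/(1-eta*Vf) = 11.93 GPa

11.93 GPa


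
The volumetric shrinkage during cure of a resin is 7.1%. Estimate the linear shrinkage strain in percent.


Linear shrinkage ≈ vol_shrink/3 = 7.1/3 = 2.367%

2.367%


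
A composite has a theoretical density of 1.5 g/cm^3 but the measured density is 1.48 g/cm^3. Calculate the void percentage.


Void% = (rho_theo - rho_actual)/rho_theo * 100 = (1.5 - 1.48)/1.5 * 100 = 1.33%

1.33%


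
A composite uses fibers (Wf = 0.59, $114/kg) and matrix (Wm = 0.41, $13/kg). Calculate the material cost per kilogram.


Cost = cost_f*Wf + cost_m*Wm = 114*0.59 + 13*0.41 = $72.59/kg

$72.59/kg


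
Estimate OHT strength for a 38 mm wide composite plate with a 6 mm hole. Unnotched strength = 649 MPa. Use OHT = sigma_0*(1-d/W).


OHT = sigma_0*(1-d/W) = 649*(1-6/38) = 546.5 MPa

546.5 MPa


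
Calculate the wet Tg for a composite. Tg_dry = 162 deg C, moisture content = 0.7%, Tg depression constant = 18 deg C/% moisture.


Tg_wet = Tg_dry - k*moisture = 162 - 18*0.7 = 149.4 deg C

149.4 deg C


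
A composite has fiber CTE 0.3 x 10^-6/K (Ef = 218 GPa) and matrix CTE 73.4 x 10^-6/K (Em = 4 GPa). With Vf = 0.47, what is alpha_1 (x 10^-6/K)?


E1 = Ef*Vf + Em*(1-Vf) = 104.58
alpha_1 = (alpha_f*Ef*Vf + alpha_m*Em*(1-Vf))/E1 = 1.78 x 10^-6/K

1.78 x 10^-6/K


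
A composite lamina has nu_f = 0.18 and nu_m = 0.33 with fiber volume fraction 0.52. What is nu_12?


nu_12 = nu_f*Vf + nu_m*(1-Vf) = 0.18*0.52 + 0.33*0.48 = 0.252

0.252


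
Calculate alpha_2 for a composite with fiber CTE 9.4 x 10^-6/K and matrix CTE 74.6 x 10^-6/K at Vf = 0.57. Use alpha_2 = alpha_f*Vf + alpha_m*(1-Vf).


alpha_2 = alpha_f*Vf + alpha_m*(1-Vf) = 9.4*0.57 + 74.6*0.43 = 37.4 x 10^-6/K

37.4 x 10^-6/K


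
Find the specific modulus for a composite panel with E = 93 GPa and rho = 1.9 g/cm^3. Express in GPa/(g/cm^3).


Specific stiffness = E/rho = 93/1.9 = 48.9 GPa/(g/cm^3)

48.9 GPa/(g/cm^3)


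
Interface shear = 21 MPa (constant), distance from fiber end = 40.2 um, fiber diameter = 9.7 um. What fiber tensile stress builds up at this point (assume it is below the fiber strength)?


Force balance: sigma_f * (pi*d^2/4) = tau * (pi*d) * x  ->  sigma_f = 4 * tau * x / d
sigma_f = 4 * 21 * 40.2 / 9.7 = 348.1 MPa

348.1 MPa


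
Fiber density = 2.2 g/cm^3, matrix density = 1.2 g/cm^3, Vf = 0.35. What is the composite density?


rho_c = rho_f*Vf + rho_m*(1-Vf) = 2.2*0.35 + 1.2*0.65 = 1.55 g/cm^3

1.55 g/cm^3


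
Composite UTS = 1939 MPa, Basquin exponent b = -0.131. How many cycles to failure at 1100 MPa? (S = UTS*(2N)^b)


N = 0.5 * (S/UTS)^(1/b) = 0.5 * (1100/1939)^(1/-0.131) = 37.8657 cycles

37.8657 cycles


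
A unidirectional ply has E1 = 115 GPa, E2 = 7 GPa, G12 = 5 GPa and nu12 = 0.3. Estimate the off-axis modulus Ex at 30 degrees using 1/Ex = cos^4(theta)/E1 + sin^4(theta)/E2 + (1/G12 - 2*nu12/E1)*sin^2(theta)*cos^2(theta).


cos^4(30) = 0.5625, sin^4(30) = 0.0625, sin^2(30)*cos^2(30) = 0.1875
1/G12 - 2*nu12/E1 = 1/5 - 2*0.3/115 = 0.194783 GPa^-1
1/Ex = 0.5625/115 + 0.0625/7 + 0.194783*0.1875 = 0.0503416 GPa^-1
Ex = 19.86 GPa

19.86 GPa


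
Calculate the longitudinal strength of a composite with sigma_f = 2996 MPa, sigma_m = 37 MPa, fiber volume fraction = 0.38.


sigma_1 = sigma_f*Vf + sigma_m*(1-Vf) = 2996*0.38 + 37*0.62 = 1161.4 MPa

1161.4 MPa


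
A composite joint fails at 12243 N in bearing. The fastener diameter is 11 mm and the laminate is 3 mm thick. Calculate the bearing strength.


sigma_br = F/(d*h) = 12243/(11*3) = 371.0 MPa

371.0 MPa


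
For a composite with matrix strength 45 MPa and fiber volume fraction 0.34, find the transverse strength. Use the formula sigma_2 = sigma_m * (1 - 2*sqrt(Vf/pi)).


factor = 1 - 2*sqrt(0.34/pi) = 0.342
sigma_2 = 45 * 0.342 = 15.39 MPa

15.39 MPa


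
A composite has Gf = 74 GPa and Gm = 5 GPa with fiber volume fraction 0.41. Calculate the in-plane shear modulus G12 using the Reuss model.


1/G12 = Vf/Gf + (1-Vf)/Gm = 0.41/74 + 0.59/5
G12 = 8.09 GPa

8.09 GPa


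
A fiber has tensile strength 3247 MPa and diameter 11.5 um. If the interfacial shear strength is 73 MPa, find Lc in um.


Lc = sigma_f * d / (2 * tau_i) = 3247 * 11.5 / (2 * 73) = 255.8 um

255.8 um


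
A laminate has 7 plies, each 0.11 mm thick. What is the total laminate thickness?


h = n * t_ply = 7 * 0.11 = 0.77 mm

0.77 mm


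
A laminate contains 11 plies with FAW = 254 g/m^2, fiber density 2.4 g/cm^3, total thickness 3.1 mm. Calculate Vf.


Vf = n * FAW / (rho_f * h * 1000) = 11 * 254 / (2.4 * 3.1 * 1000) = 0.3755

0.3755


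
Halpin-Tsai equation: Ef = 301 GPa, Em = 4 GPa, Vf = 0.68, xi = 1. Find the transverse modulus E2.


eta = (Ef/Em - 1)/(Ef/Em + xi) = (75.25 - 1)/(75.25 + 1) = 0.9738
E2 = Em*(1+xi*eta*Vf)/(1-eta*Vf) = 19.68 GPa

19.68 GPa


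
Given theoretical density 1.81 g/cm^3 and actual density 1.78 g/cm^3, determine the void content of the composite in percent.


Void% = (rho_theo - rho_actual)/rho_theo * 100 = (1.81 - 1.78)/1.81 * 100 = 1.66%

1.66%


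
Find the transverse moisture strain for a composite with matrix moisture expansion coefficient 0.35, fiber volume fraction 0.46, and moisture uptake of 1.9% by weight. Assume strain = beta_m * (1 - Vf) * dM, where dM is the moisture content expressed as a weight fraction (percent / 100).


dM = 1.9/100 = 0.019
strain = beta_m * (1-Vf) * dM = 0.35 * 0.54 * 0.019 = 0.003591

0.003591


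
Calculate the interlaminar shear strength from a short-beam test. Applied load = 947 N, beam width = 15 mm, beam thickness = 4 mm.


ILSS = 3F/(4bh) = 3*947/(4*15*4) = 11.84 MPa

11.84 MPa


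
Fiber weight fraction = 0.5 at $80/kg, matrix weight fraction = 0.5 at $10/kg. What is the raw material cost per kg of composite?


Cost = cost_f*Wf + cost_m*Wm = 80*0.5 + 10*0.5 = $45.0/kg

$45.0/kg


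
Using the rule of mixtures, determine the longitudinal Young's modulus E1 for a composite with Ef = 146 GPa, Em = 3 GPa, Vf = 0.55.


E1 = Ef*Vf + Em*(1-Vf) = 146*0.55 + 3*0.45 = 81.65 GPa

81.65 GPa


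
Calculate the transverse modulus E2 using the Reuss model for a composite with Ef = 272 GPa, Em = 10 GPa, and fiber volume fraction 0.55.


1/E2 = Vf/Ef + (1-Vf)/Em = 0.55/272 + 0.45/10
E2 = 21.27 GPa

21.27 GPa


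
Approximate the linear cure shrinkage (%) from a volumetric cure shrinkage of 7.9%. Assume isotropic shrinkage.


Linear shrinkage ≈ vol_shrink/3 = 7.9/3 = 2.633%

2.633%


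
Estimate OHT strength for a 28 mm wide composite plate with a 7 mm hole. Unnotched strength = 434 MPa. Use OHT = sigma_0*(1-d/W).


OHT = sigma_0*(1-d/W) = 434*(1-7/28) = 325.5 MPa

325.5 MPa


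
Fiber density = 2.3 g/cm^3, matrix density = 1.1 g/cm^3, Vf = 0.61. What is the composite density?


rho_c = rho_f*Vf + rho_m*(1-Vf) = 2.3*0.61 + 1.1*0.39 = 1.832 g/cm^3

1.832 g/cm^3


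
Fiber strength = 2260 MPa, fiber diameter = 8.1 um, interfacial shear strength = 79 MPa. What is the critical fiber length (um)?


Lc = sigma_f * d / (2 * tau_i) = 2260 * 8.1 / (2 * 79) = 115.9 um

115.9 um


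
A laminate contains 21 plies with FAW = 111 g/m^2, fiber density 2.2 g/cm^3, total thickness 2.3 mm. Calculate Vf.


Vf = n * FAW / (rho_f * h * 1000) = 21 * 111 / (2.2 * 2.3 * 1000) = 0.4607

0.4607


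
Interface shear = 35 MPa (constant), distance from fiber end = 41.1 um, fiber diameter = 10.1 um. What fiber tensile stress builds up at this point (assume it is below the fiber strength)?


Force balance: sigma_f * (pi*d^2/4) = tau * (pi*d) * x  ->  sigma_f = 4 * tau * x / d
sigma_f = 4 * 35 * 41.1 / 10.1 = 569.7 MPa

569.7 MPa


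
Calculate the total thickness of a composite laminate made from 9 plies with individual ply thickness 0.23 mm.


h = n * t_ply = 9 * 0.23 = 2.07 mm

2.07 mm


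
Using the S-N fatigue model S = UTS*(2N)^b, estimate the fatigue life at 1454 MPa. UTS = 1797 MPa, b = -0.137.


N = 0.5 * (S/UTS)^(1/b) = 0.5 * (1454/1797)^(1/-0.137) = 2.3463 cycles

2.3463 cycles


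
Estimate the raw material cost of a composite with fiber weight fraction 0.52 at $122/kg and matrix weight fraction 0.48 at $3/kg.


Cost = cost_f*Wf + cost_m*Wm = 122*0.52 + 3*0.48 = $64.88/kg

$64.88/kg


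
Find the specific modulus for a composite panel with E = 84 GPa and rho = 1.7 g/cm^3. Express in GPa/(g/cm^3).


Specific stiffness = E/rho = 84/1.7 = 49.4 GPa/(g/cm^3)

49.4 GPa/(g/cm^3)


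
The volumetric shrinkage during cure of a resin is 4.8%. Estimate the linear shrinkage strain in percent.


Linear shrinkage ≈ vol_shrink/3 = 4.8/3 = 1.6%

1.6%


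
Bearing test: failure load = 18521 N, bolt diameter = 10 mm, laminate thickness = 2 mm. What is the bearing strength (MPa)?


sigma_br = F/(d*h) = 18521/(10*2) = 926.1 MPa

926.1 MPa


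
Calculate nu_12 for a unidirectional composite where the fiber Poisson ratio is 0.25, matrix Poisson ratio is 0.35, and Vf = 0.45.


nu_12 = nu_f*Vf + nu_m*(1-Vf) = 0.25*0.45 + 0.35*0.55 = 0.305

0.305


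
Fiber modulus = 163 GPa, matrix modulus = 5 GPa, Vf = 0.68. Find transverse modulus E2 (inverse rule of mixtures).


1/E2 = Vf/Ef + (1-Vf)/Em = 0.68/163 + 0.32/5
E2 = 14.67 GPa

14.67 GPa


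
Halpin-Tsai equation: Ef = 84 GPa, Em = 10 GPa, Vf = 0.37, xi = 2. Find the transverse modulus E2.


eta = (Ef/Em - 1)/(Ef/Em + xi) = (8.4 - 1)/(8.4 + 2) = 0.7115
E2 = Em*(1+xi*eta*Vf)/(1-eta*Vf) = 20.72 GPa

20.72 GPa


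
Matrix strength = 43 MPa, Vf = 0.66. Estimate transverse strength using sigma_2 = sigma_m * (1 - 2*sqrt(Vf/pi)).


factor = 1 - 2*sqrt(0.66/pi) = 0.0833
sigma_2 = 43 * 0.0833 = 3.58 MPa

3.58 MPa


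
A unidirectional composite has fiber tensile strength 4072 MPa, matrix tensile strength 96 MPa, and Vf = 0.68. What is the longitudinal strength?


sigma_1 = sigma_f*Vf + sigma_m*(1-Vf) = 4072*0.68 + 96*0.32 = 2799.7 MPa

2799.7 MPa


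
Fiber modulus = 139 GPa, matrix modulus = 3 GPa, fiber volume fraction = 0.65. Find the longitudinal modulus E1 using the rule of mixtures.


E1 = Ef*Vf + Em*(1-Vf) = 139*0.65 + 3*0.35 = 91.4 GPa

91.4 GPa


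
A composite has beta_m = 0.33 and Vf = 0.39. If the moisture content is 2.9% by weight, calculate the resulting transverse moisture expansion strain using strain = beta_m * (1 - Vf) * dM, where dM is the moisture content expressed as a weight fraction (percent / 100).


dM = 2.9/100 = 0.029
strain = beta_m * (1-Vf) * dM = 0.33 * 0.61 * 0.029 = 0.0058377

0.0058377


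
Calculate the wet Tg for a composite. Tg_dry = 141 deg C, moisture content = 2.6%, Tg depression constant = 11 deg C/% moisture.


Tg_wet = Tg_dry - k*moisture = 141 - 11*2.6 = 112.4 deg C

112.4 deg C


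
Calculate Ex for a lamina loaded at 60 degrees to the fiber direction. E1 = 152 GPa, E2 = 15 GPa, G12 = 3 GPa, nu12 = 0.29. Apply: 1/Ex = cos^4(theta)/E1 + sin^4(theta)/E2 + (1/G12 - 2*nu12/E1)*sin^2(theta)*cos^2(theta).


cos^4(60) = 0.0625, sin^4(60) = 0.5625, sin^2(60)*cos^2(60) = 0.1875
1/G12 - 2*nu12/E1 = 1/3 - 2*0.29/152 = 0.329518 GPa^-1
1/Ex = 0.0625/152 + 0.5625/15 + 0.329518*0.1875 = 0.0996957 GPa^-1
Ex = 10.03 GPa

10.03 GPa


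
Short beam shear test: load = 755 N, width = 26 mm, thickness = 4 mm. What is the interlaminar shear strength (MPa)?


ILSS = 3F/(4bh) = 3*755/(4*26*4) = 5.44 MPa

5.44 MPa


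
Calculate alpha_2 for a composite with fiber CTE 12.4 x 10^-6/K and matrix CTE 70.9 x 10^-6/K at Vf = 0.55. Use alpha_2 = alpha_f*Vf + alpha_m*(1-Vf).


alpha_2 = alpha_f*Vf + alpha_m*(1-Vf) = 12.4*0.55 + 70.9*0.45 = 38.7 x 10^-6/K

38.7 x 10^-6/K


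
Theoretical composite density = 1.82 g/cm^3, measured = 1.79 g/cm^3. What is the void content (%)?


Void% = (rho_theo - rho_actual)/rho_theo * 100 = (1.82 - 1.79)/1.82 * 100 = 1.65%

1.65%


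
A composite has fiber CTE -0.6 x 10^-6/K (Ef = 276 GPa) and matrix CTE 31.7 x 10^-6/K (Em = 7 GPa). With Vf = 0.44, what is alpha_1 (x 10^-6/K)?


E1 = Ef*Vf + Em*(1-Vf) = 125.36
alpha_1 = (alpha_f*Ef*Vf + alpha_m*Em*(1-Vf))/E1 = 0.41 x 10^-6/K

0.41 x 10^-6/K


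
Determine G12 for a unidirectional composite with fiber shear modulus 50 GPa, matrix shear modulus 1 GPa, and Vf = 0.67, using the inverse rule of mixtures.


1/G12 = Vf/Gf + (1-Vf)/Gm = 0.67/50 + 0.33/1
G12 = 2.91 GPa

2.91 GPa


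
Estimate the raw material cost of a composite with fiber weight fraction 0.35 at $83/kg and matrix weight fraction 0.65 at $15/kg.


Cost = cost_f*Wf + cost_m*Wm = 83*0.35 + 15*0.65 = $38.8/kg

$38.8/kg


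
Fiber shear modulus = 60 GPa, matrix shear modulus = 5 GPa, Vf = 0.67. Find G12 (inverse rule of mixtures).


1/G12 = Vf/Gf + (1-Vf)/Gm = 0.67/60 + 0.33/5
G12 = 12.96 GPa

12.96 GPa


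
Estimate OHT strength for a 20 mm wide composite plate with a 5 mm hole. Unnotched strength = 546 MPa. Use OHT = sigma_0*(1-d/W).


OHT = sigma_0*(1-d/W) = 546*(1-5/20) = 409.5 MPa

409.5 MPa


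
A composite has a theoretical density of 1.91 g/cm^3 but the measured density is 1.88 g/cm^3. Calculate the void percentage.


Void% = (rho_theo - rho_actual)/rho_theo * 100 = (1.91 - 1.88)/1.91 * 100 = 1.57%

1.57%


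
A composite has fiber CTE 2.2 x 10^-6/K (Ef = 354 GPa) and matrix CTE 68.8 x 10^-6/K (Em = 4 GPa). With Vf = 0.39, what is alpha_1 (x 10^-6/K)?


E1 = Ef*Vf + Em*(1-Vf) = 140.5
alpha_1 = (alpha_f*Ef*Vf + alpha_m*Em*(1-Vf))/E1 = 3.36 x 10^-6/K

3.36 x 10^-6/K


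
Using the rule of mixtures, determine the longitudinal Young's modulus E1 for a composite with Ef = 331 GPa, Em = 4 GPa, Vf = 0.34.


E1 = Ef*Vf + Em*(1-Vf) = 331*0.34 + 4*0.66 = 115.18 GPa

115.18 GPa


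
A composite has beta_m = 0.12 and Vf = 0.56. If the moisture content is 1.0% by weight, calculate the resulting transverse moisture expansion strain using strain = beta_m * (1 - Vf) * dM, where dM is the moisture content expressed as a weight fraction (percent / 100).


dM = 1.0/100 = 0.01
strain = beta_m * (1-Vf) * dM = 0.12 * 0.44 * 0.01 = 0.000528

0.000528


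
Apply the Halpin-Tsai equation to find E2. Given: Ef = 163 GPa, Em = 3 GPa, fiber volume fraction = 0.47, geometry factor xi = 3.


eta = (Ef/Em - 1)/(Ef/Em + xi) = (54.3333 - 1)/(54.3333 + 3) = 0.9302
E2 = Em*(1+xi*eta*Vf)/(1-eta*Vf) = 12.32 GPa

12.32 GPa


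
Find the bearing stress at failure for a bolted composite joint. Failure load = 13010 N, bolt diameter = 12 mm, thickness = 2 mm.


sigma_br = F/(d*h) = 13010/(12*2) = 542.1 MPa

542.1 MPa


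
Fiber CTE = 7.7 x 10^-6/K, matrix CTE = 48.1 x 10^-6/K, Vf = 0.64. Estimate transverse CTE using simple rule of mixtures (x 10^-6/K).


alpha_2 = alpha_f*Vf + alpha_m*(1-Vf) = 7.7*0.64 + 48.1*0.36 = 22.2 x 10^-6/K

22.2 x 10^-6/K


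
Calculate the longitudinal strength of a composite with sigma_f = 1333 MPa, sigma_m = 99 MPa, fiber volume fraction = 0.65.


sigma_1 = sigma_f*Vf + sigma_m*(1-Vf) = 1333*0.65 + 99*0.35 = 901.1 MPa

901.1 MPa


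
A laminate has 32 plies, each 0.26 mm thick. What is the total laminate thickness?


h = n * t_ply = 32 * 0.26 = 8.32 mm

8.32 mm


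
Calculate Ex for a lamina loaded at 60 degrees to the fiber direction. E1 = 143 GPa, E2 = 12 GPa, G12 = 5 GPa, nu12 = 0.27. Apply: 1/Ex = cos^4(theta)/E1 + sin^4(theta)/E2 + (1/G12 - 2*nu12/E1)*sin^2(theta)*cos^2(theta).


cos^4(60) = 0.0625, sin^4(60) = 0.5625, sin^2(60)*cos^2(60) = 0.1875
1/G12 - 2*nu12/E1 = 1/5 - 2*0.27/143 = 0.196224 GPa^-1
1/Ex = 0.0625/143 + 0.5625/12 + 0.196224*0.1875 = 0.084104 GPa^-1
Ex = 11.89 GPa

11.89 GPa


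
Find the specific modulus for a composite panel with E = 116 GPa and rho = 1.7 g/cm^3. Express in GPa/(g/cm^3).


Specific stiffness = E/rho = 116/1.7 = 68.2 GPa/(g/cm^3)

68.2 GPa/(g/cm^3)


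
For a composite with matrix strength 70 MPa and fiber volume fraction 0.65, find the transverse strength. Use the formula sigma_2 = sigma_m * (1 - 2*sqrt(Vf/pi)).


factor = 1 - 2*sqrt(0.65/pi) = 0.0903
sigma_2 = 70 * 0.0903 = 6.32 MPa

6.32 MPa


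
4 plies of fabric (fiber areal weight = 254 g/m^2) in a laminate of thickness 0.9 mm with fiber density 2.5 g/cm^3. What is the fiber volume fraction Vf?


Vf = n * FAW / (rho_f * h * 1000) = 4 * 254 / (2.5 * 0.9 * 1000) = 0.4516

0.4516


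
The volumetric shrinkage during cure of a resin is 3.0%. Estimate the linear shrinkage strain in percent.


Linear shrinkage ≈ vol_shrink/3 = 3.0/3 = 1.0%

1.0%


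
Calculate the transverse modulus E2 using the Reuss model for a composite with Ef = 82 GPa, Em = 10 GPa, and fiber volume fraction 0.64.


1/E2 = Vf/Ef + (1-Vf)/Em = 0.64/82 + 0.36/10
E2 = 22.83 GPa

22.83 GPa


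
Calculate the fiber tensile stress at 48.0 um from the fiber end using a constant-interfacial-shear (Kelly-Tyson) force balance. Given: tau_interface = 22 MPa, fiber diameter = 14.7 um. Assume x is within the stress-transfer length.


Force balance: sigma_f * (pi*d^2/4) = tau * (pi*d) * x  ->  sigma_f = 4 * tau * x / d
sigma_f = 4 * 22 * 48.0 / 14.7 = 287.3 MPa

287.3 MPa


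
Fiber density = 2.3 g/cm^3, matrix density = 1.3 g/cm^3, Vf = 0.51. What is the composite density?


rho_c = rho_f*Vf + rho_m*(1-Vf) = 2.3*0.51 + 1.3*0.49 = 1.81 g/cm^3

1.81 g/cm^3


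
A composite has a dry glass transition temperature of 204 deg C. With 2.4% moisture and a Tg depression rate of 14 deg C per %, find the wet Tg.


Tg_wet = Tg_dry - k*moisture = 204 - 14*2.4 = 170.4 deg C

170.4 deg C


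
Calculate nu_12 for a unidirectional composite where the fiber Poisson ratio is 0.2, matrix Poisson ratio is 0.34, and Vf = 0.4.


nu_12 = nu_f*Vf + nu_m*(1-Vf) = 0.2*0.4 + 0.34*0.6 = 0.284

0.284


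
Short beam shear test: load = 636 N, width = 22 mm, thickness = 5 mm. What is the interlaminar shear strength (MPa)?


ILSS = 3F/(4bh) = 3*636/(4*22*5) = 4.34 MPa

4.34 MPa


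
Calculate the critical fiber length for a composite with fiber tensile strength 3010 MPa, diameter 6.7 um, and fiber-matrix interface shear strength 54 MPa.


Lc = sigma_f * d / (2 * tau_i) = 3010 * 6.7 / (2 * 54) = 186.7 um

186.7 um


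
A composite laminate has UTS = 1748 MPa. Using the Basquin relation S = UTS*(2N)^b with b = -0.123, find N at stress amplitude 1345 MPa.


N = 0.5 * (S/UTS)^(1/b) = 0.5 * (1345/1748)^(1/-0.123) = 4.2105 cycles

4.2105 cycles


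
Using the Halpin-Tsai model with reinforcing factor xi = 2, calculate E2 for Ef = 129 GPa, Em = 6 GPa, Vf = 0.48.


eta = (Ef/Em - 1)/(Ef/Em + xi) = (21.5 - 1)/(21.5 + 2) = 0.8723
E2 = Em*(1+xi*eta*Vf)/(1-eta*Vf) = 18.97 GPa

18.97 GPa


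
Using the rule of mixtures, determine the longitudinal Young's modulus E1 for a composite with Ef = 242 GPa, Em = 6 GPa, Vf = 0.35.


E1 = Ef*Vf + Em*(1-Vf) = 242*0.35 + 6*0.65 = 88.6 GPa

88.6 GPa


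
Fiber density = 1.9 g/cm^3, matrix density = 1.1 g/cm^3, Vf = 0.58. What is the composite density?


rho_c = rho_f*Vf + rho_m*(1-Vf) = 1.9*0.58 + 1.1*0.42 = 1.564 g/cm^3

1.564 g/cm^3


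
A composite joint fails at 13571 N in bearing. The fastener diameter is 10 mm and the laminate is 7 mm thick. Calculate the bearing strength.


sigma_br = F/(d*h) = 13571/(10*7) = 193.9 MPa

193.9 MPa


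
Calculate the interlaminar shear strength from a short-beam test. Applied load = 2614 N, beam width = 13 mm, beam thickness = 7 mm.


ILSS = 3F/(4bh) = 3*2614/(4*13*7) = 21.54 MPa

21.54 MPa


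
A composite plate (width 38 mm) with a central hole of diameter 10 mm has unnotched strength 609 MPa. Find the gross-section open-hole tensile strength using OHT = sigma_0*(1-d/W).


OHT = sigma_0*(1-d/W) = 609*(1-10/38) = 448.7 MPa

448.7 MPa


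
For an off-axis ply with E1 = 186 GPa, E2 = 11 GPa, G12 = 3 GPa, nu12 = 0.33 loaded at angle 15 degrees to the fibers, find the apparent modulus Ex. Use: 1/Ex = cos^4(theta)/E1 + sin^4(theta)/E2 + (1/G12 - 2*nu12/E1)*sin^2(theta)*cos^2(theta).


cos^4(15) = 0.870513, sin^4(15) = 0.004487, sin^2(15)*cos^2(15) = 0.0625
1/G12 - 2*nu12/E1 = 1/3 - 2*0.33/186 = 0.329785 GPa^-1
1/Ex = 0.870513/186 + 0.004487/11 + 0.329785*0.0625 = 0.0256997 GPa^-1
Ex = 38.91 GPa

38.91 GPa


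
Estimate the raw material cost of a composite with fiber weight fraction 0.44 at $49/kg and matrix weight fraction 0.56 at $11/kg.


Cost = cost_f*Wf + cost_m*Wm = 49*0.44 + 11*0.56 = $27.72/kg

$27.72/kg


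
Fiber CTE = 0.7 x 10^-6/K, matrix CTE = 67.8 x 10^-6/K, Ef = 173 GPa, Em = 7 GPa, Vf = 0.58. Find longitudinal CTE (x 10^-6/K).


E1 = Ef*Vf + Em*(1-Vf) = 103.28
alpha_1 = (alpha_f*Ef*Vf + alpha_m*Em*(1-Vf))/E1 = 2.61 x 10^-6/K

2.61 x 10^-6/K


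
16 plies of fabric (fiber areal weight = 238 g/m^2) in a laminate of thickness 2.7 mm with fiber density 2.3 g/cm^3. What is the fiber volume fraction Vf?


Vf = n * FAW / (rho_f * h * 1000) = 16 * 238 / (2.3 * 2.7 * 1000) = 0.6132

0.6132


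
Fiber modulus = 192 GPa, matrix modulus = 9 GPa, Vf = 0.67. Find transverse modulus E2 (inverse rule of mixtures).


1/E2 = Vf/Ef + (1-Vf)/Em = 0.67/192 + 0.33/9
E2 = 24.9 GPa

24.9 GPa


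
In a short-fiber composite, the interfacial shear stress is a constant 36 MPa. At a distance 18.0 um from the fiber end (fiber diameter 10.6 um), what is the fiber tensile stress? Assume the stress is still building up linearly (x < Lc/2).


Force balance: sigma_f * (pi*d^2/4) = tau * (pi*d) * x  ->  sigma_f = 4 * tau * x / d
sigma_f = 4 * 36 * 18.0 / 10.6 = 244.5 MPa

244.5 MPa


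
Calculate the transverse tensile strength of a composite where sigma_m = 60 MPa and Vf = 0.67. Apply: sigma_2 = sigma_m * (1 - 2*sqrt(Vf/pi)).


factor = 1 - 2*sqrt(0.67/pi) = 0.0764
sigma_2 = 60 * 0.0764 = 4.58 MPa

4.58 MPa


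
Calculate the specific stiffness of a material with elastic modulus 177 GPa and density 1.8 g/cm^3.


Specific stiffness = E/rho = 177/1.8 = 98.3 GPa/(g/cm^3)

98.3 GPa/(g/cm^3)


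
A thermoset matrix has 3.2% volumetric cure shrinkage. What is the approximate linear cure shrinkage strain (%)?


Linear shrinkage ≈ vol_shrink/3 = 3.2/3 = 1.067%

1.067%


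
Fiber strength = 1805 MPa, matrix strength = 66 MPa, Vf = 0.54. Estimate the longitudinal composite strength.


sigma_1 = sigma_f*Vf + sigma_m*(1-Vf) = 1805*0.54 + 66*0.46 = 1005.1 MPa

1005.1 MPa


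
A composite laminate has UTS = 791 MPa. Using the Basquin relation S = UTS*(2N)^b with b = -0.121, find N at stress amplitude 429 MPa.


N = 0.5 * (S/UTS)^(1/b) = 0.5 * (429/791)^(1/-0.121) = 78.5229 cycles

78.5229 cycles


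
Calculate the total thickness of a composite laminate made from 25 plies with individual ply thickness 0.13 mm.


h = n * t_ply = 25 * 0.13 = 3.25 mm

3.25 mm


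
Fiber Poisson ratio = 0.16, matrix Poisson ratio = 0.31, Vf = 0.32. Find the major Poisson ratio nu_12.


nu_12 = nu_f*Vf + nu_m*(1-Vf) = 0.16*0.32 + 0.31*0.68 = 0.262

0.262


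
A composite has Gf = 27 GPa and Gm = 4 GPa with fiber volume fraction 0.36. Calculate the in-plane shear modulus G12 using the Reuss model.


1/G12 = Vf/Gf + (1-Vf)/Gm = 0.36/27 + 0.64/4
G12 = 5.77 GPa

5.77 GPa


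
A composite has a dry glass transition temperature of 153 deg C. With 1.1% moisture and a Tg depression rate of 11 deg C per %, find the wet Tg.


Tg_wet = Tg_dry - k*moisture = 153 - 11*1.1 = 140.9 deg C

140.9 deg C


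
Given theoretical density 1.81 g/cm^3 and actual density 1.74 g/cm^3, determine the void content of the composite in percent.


Void% = (rho_theo - rho_actual)/rho_theo * 100 = (1.81 - 1.74)/1.81 * 100 = 3.87%

3.87%


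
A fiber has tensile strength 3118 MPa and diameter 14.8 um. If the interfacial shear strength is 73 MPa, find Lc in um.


Lc = sigma_f * d / (2 * tau_i) = 3118 * 14.8 / (2 * 73) = 316.1 um

316.1 um


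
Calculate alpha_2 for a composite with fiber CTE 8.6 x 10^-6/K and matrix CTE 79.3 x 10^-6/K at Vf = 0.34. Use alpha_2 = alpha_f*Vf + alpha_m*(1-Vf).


alpha_2 = alpha_f*Vf + alpha_m*(1-Vf) = 8.6*0.34 + 79.3*0.66 = 55.3 x 10^-6/K

55.3 x 10^-6/K


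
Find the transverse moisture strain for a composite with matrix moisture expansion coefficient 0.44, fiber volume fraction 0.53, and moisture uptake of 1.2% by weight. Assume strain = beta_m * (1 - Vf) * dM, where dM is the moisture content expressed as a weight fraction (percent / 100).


dM = 1.2/100 = 0.012
strain = beta_m * (1-Vf) * dM = 0.44 * 0.47 * 0.012 = 0.0024816

0.0024816


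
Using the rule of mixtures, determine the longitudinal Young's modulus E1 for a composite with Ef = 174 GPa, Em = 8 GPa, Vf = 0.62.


E1 = Ef*Vf + Em*(1-Vf) = 174*0.62 + 8*0.38 = 110.92 GPa

110.92 GPa


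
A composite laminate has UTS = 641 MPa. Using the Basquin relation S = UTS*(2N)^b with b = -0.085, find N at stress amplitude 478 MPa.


N = 0.5 * (S/UTS)^(1/b) = 0.5 * (478/641)^(1/-0.085) = 15.7815 cycles

15.7815 cycles


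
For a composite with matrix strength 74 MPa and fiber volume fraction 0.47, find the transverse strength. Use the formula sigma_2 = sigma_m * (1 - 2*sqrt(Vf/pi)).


factor = 1 - 2*sqrt(0.47/pi) = 0.2264
sigma_2 = 74 * 0.2264 = 16.76 MPa

16.76 MPa


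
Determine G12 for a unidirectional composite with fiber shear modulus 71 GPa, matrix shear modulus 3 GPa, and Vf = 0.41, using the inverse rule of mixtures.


1/G12 = Vf/Gf + (1-Vf)/Gm = 0.41/71 + 0.59/3
G12 = 4.94 GPa

4.94 GPa


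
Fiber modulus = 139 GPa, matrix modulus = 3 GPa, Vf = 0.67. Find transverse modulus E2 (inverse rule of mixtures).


1/E2 = Vf/Ef + (1-Vf)/Em = 0.67/139 + 0.33/3
E2 = 8.71 GPa

8.71 GPa


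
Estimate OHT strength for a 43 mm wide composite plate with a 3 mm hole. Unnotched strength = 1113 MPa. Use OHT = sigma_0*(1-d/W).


OHT = sigma_0*(1-d/W) = 1113*(1-3/43) = 1035.3 MPa

1035.3 MPa


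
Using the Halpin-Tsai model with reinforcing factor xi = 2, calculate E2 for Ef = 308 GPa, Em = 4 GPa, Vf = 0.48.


eta = (Ef/Em - 1)/(Ef/Em + xi) = (77.0 - 1)/(77.0 + 2) = 0.962
E2 = Em*(1+xi*eta*Vf)/(1-eta*Vf) = 14.3 GPa

14.3 GPa


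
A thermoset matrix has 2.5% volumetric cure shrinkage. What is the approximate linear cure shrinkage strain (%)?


Linear shrinkage ≈ vol_shrink/3 = 2.5/3 = 0.833%

0.833%


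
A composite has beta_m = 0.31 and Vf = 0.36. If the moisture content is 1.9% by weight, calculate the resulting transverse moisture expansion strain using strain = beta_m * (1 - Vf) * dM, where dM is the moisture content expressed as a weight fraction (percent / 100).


dM = 1.9/100 = 0.019
strain = beta_m * (1-Vf) * dM = 0.31 * 0.64 * 0.019 = 0.0037696

0.0037696


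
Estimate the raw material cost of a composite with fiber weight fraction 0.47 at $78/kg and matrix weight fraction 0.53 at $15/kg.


Cost = cost_f*Wf + cost_m*Wm = 78*0.47 + 15*0.53 = $44.61/kg

$44.61/kg


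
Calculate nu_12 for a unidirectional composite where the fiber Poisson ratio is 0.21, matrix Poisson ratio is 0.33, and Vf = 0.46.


nu_12 = nu_f*Vf + nu_m*(1-Vf) = 0.21*0.46 + 0.33*0.54 = 0.2748

0.2748


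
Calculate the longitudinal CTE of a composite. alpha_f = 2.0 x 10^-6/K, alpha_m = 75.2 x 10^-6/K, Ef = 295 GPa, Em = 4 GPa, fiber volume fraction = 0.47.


E1 = Ef*Vf + Em*(1-Vf) = 140.77
alpha_1 = (alpha_f*Ef*Vf + alpha_m*Em*(1-Vf))/E1 = 3.1 x 10^-6/K

3.1 x 10^-6/K


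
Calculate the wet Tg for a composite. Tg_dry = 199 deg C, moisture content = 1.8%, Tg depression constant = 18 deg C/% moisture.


Tg_wet = Tg_dry - k*moisture = 199 - 18*1.8 = 166.6 deg C

166.6 deg C


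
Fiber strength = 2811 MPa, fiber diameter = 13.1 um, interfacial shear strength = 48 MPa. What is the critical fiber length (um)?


Lc = sigma_f * d / (2 * tau_i) = 2811 * 13.1 / (2 * 48) = 383.6 um

383.6 um


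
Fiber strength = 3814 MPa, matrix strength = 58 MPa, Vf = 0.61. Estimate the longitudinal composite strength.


sigma_1 = sigma_f*Vf + sigma_m*(1-Vf) = 3814*0.61 + 58*0.39 = 2349.2 MPa

2349.2 MPa


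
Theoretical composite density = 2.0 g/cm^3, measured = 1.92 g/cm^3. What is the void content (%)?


Void% = (rho_theo - rho_actual)/rho_theo * 100 = (2.0 - 1.92)/2.0 * 100 = 4.0%

4.0%


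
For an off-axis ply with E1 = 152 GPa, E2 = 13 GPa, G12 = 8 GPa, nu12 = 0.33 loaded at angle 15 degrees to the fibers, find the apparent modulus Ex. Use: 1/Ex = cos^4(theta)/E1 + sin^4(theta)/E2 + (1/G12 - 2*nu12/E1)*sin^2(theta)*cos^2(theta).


cos^4(15) = 0.870513, sin^4(15) = 0.004487, sin^2(15)*cos^2(15) = 0.0625
1/G12 - 2*nu12/E1 = 1/8 - 2*0.33/152 = 0.120658 GPa^-1
1/Ex = 0.870513/152 + 0.004487/13 + 0.120658*0.0625 = 0.0136134 GPa^-1
Ex = 73.46 GPa

73.46 GPa


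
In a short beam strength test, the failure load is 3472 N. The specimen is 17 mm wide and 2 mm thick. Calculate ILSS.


ILSS = 3F/(4bh) = 3*3472/(4*17*2) = 76.59 MPa

76.59 MPa


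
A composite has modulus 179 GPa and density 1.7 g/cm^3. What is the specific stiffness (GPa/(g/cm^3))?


Specific stiffness = E/rho = 179/1.7 = 105.3 GPa/(g/cm^3)

105.3 GPa/(g/cm^3)


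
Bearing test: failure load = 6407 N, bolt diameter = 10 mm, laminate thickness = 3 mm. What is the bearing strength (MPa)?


sigma_br = F/(d*h) = 6407/(10*3) = 213.6 MPa

213.6 MPa


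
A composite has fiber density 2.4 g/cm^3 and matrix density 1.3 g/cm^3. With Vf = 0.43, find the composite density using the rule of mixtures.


rho_c = rho_f*Vf + rho_m*(1-Vf) = 2.4*0.43 + 1.3*0.57 = 1.773 g/cm^3

1.773 g/cm^3


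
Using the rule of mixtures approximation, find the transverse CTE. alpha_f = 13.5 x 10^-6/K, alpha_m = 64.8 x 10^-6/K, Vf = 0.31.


alpha_2 = alpha_f*Vf + alpha_m*(1-Vf) = 13.5*0.31 + 64.8*0.69 = 48.9 x 10^-6/K

48.9 x 10^-6/K


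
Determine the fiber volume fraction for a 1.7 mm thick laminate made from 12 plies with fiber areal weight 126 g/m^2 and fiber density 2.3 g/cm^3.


Vf = n * FAW / (rho_f * h * 1000) = 12 * 126 / (2.3 * 1.7 * 1000) = 0.3867

0.3867


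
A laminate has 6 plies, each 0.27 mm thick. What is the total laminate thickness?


h = n * t_ply = 6 * 0.27 = 1.62 mm

1.62 mm


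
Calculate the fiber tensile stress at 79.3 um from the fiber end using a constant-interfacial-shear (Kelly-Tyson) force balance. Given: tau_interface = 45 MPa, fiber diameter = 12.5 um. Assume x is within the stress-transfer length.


Force balance: sigma_f * (pi*d^2/4) = tau * (pi*d) * x  ->  sigma_f = 4 * tau * x / d
sigma_f = 4 * 45 * 79.3 / 12.5 = 1141.9 MPa

1141.9 MPa


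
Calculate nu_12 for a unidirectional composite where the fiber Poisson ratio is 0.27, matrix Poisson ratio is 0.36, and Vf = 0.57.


nu_12 = nu_f*Vf + nu_m*(1-Vf) = 0.27*0.57 + 0.36*0.43 = 0.3087

0.3087


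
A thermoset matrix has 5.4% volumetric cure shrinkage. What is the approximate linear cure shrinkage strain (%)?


Linear shrinkage ≈ vol_shrink/3 = 5.4/3 = 1.8%

1.8%


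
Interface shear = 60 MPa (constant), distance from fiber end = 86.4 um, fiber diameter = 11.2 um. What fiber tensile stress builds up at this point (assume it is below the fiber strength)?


Force balance: sigma_f * (pi*d^2/4) = tau * (pi*d) * x  ->  sigma_f = 4 * tau * x / d
sigma_f = 4 * 60 * 86.4 / 11.2 = 1851.4 MPa

1851.4 MPa


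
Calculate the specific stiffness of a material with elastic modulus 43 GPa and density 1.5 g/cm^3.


Specific stiffness = E/rho = 43/1.5 = 28.7 GPa/(g/cm^3)

28.7 GPa/(g/cm^3)


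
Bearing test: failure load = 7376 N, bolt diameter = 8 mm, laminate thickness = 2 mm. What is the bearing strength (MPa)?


sigma_br = F/(d*h) = 7376/(8*2) = 461.0 MPa

461.0 MPa


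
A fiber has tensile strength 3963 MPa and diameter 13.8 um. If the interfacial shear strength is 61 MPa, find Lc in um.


Lc = sigma_f * d / (2 * tau_i) = 3963 * 13.8 / (2 * 61) = 448.3 um

448.3 um


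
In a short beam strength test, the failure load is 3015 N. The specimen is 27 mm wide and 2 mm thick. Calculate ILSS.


ILSS = 3F/(4bh) = 3*3015/(4*27*2) = 41.88 MPa

41.88 MPa


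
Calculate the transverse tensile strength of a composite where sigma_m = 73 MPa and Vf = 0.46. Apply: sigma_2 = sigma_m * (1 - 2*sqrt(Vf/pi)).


factor = 1 - 2*sqrt(0.46/pi) = 0.2347
sigma_2 = 73 * 0.2347 = 17.13 MPa

17.13 MPa


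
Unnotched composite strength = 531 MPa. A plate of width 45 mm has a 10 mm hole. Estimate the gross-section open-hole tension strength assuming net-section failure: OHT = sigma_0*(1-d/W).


OHT = sigma_0*(1-d/W) = 531*(1-10/45) = 413.0 MPa

413.0 MPa


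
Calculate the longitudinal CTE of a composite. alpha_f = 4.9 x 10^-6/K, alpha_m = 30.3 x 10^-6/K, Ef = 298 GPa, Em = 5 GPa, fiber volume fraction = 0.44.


E1 = Ef*Vf + Em*(1-Vf) = 133.92
alpha_1 = (alpha_f*Ef*Vf + alpha_m*Em*(1-Vf))/E1 = 5.43 x 10^-6/K

5.43 x 10^-6/K


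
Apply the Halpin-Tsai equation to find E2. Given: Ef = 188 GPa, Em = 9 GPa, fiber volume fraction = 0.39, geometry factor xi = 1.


eta = (Ef/Em - 1)/(Ef/Em + xi) = (20.8889 - 1)/(20.8889 + 1) = 0.9086
E2 = Em*(1+xi*eta*Vf)/(1-eta*Vf) = 18.88 GPa

18.88 GPa


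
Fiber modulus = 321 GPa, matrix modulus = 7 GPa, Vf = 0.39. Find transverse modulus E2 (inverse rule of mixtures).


1/E2 = Vf/Ef + (1-Vf)/Em = 0.39/321 + 0.61/7
E2 = 11.32 GPa

11.32 GPa


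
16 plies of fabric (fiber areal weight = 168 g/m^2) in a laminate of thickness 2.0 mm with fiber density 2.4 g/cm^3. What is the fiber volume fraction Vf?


Vf = n * FAW / (rho_f * h * 1000) = 16 * 168 / (2.4 * 2.0 * 1000) = 0.56

0.56


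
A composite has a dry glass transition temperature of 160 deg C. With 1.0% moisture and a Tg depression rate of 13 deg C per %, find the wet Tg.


Tg_wet = Tg_dry - k*moisture = 160 - 13*1.0 = 147.0 deg C

147.0 deg C


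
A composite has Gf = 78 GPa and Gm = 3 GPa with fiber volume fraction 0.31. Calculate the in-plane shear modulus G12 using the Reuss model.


1/G12 = Vf/Gf + (1-Vf)/Gm = 0.31/78 + 0.69/3
G12 = 4.27 GPa

4.27 GPa


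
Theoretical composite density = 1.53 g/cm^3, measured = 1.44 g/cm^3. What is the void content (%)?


Void% = (rho_theo - rho_actual)/rho_theo * 100 = (1.53 - 1.44)/1.53 * 100 = 5.88%

5.88%


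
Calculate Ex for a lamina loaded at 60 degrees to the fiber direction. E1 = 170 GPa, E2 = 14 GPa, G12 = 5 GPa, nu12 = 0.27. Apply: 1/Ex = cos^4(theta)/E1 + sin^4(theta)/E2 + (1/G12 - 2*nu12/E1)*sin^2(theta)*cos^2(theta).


cos^4(60) = 0.0625, sin^4(60) = 0.5625, sin^2(60)*cos^2(60) = 0.1875
1/G12 - 2*nu12/E1 = 1/5 - 2*0.27/170 = 0.196824 GPa^-1
1/Ex = 0.0625/170 + 0.5625/14 + 0.196824*0.1875 = 0.0774506 GPa^-1
Ex = 12.91 GPa

12.91 GPa


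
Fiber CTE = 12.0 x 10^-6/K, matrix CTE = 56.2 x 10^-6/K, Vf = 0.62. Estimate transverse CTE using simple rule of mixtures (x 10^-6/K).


alpha_2 = alpha_f*Vf + alpha_m*(1-Vf) = 12.0*0.62 + 56.2*0.38 = 28.8 x 10^-6/K

28.8 x 10^-6/K


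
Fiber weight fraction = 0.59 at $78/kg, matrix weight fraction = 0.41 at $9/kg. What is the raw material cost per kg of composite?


Cost = cost_f*Wf + cost_m*Wm = 78*0.59 + 9*0.41 = $49.71/kg

$49.71/kg


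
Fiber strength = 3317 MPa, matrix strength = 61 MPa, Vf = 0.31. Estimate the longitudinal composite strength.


sigma_1 = sigma_f*Vf + sigma_m*(1-Vf) = 3317*0.31 + 61*0.69 = 1070.4 MPa

1070.4 MPa
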